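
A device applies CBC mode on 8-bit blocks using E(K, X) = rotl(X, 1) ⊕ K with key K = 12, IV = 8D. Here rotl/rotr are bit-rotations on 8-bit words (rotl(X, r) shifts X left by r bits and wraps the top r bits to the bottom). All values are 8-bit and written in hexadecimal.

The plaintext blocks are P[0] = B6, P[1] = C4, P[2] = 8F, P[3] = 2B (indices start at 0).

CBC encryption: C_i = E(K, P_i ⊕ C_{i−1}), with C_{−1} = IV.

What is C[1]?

C[0]: P[0] ⊕ 8D = 3B; E(K, 3B) = 64.
C[1]: P[1] ⊕ 64 = A0; E(K, A0) = 53.

C[1] = 53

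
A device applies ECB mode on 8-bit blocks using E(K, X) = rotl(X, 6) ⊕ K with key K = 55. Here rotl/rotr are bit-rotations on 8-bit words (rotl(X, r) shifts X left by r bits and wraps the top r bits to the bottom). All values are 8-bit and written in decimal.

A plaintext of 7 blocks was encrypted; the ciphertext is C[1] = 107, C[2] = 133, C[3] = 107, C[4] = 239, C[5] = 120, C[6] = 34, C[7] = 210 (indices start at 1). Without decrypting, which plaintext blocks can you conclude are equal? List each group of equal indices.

ECB encrypts each block independently with the same key, so equal ciphertext blocks imply equal plaintext blocks.
C[1] = C[3] = 107, so P[1] = P[3].

P[1] = P[3]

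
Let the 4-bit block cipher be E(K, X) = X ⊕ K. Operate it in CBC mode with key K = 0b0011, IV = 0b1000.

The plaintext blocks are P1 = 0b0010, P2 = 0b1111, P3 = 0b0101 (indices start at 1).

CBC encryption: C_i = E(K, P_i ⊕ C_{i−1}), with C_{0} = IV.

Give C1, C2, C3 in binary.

C1 = 0b1001, C2 = 0b0101, C3 = 0b0011

C1: P1 ⊕ 0b1000 = 0b1010; E(K, 0b1010) = 0b1001.
C2: P2 ⊕ 0b1001 = 0b0110; E(K, 0b0110) = 0b0101.
C3: P3 ⊕ 0b0101 = 0b0000; E(K, 0b0000) = 0b0011.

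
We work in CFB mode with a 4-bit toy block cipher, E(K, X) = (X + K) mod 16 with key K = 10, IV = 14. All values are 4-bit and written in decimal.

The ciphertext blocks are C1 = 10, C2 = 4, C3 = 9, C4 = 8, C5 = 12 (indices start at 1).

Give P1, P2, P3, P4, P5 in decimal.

P1 = 2, P2 = 0, P3 = 7, P4 = 11, P5 = 14

CFB decryption: P_i = C_i ⊕ E(K, C_{i−1}), with C_{0} = IV.
P1: E(K, 14) = 8; 10 ⊕ 8 = 2.
P2: E(K, 10) = 4; 4 ⊕ 4 = 0.
P3: E(K, 4) = 14; 9 ⊕ 14 = 7.
P4: E(K, 9) = 3; 8 ⊕ 3 = 11.
P5: E(K, 8) = 2; 12 ⊕ 2 = 14.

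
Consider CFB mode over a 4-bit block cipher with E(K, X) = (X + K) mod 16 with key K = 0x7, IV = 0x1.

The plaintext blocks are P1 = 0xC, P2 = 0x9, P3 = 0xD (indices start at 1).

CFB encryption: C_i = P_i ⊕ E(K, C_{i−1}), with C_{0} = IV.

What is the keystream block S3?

C1: E(K, 0x1) = 0x8; 0xC ⊕ 0x8 = 0x4.
C2: E(K, 0x4) = 0xB; 0x9 ⊕ 0xB = 0x2.
C3: E(K, 0x2) = 0x9; 0xD ⊕ 0x9 = 0x4.
So S3 = 0x9.

0x9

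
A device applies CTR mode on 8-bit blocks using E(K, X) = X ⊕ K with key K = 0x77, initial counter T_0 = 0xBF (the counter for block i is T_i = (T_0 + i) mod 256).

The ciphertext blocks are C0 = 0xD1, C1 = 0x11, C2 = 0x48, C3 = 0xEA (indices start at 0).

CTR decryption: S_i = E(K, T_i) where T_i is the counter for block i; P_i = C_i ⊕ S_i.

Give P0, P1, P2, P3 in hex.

P0: T = 0xBF, S = E(K, T) = 0xC8; 0xD1 ⊕ 0xC8 = 0x19.
P1: T = 0xC0, S = E(K, T) = 0xB7; 0x11 ⊕ 0xB7 = 0xA6.
P2: T = 0xC1, S = E(K, T) = 0xB6; 0x48 ⊕ 0xB6 = 0xFE.
P3: T = 0xC2, S = E(K, T) = 0xB5; 0xEA ⊕ 0xB5 = 0x5F.

P0 = 0x19, P1 = 0xA6, P2 = 0xFE, P3 = 0x5F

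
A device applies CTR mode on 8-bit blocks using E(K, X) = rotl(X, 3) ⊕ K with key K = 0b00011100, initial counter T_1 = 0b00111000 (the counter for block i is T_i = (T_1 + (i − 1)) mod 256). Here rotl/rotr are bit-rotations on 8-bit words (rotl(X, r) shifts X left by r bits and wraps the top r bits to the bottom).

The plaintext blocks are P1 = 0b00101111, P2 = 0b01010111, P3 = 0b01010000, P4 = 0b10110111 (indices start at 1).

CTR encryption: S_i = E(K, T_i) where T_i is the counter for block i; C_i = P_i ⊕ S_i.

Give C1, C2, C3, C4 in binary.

C1: T = 0b00111000, S = E(K, T) = 0b11011101; 0b00101111 ⊕ 0b11011101 = 0b11110010.
C2: T = 0b00111001, S = E(K, T) = 0b11010101; 0b01010111 ⊕ 0b11010101 = 0b10000010.
C3: T = 0b00111010, S = E(K, T) = 0b11001101; 0b01010000 ⊕ 0b11001101 = 0b10011101.
C4: T = 0b00111011, S = E(K, T) = 0b11000101; 0b10110111 ⊕ 0b11000101 = 0b01110010.

C1 = 0b11110010, C2 = 0b10000010, C3 = 0b10011101, C4 = 0b01110010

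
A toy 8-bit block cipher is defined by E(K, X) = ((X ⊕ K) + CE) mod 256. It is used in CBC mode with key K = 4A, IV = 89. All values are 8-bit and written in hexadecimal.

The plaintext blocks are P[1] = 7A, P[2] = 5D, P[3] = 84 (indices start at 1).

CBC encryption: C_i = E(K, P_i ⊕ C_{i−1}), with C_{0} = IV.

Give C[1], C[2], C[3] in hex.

C[1] = 87, C[2] = 5E, C[3] = 5E

C[1]: P[1] ⊕ 89 = F3; E(K, F3) = 87.
C[2]: P[2] ⊕ 87 = DA; E(K, DA) = 5E.
C[3]: P[3] ⊕ 5E = DA; E(K, DA) = 5E.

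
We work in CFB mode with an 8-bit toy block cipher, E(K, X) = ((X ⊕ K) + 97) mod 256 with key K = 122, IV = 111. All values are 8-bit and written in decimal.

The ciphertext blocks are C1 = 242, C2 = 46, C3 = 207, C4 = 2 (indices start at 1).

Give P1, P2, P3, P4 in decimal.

CFB decryption: P_i = C_i ⊕ E(K, C_{i−1}), with C_{0} = IV.
P1: E(K, 111) = 118; 242 ⊕ 118 = 132.
P2: E(K, 242) = 233; 46 ⊕ 233 = 199.
P3: E(K, 46) = 181; 207 ⊕ 181 = 122.
P4: E(K, 207) = 22; 2 ⊕ 22 = 20.

P1 = 132, P2 = 199, P3 = 122, P4 = 20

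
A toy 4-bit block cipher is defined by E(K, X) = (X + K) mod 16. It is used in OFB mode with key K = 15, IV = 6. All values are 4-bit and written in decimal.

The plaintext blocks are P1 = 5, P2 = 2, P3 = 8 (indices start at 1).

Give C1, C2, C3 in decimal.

OFB encryption: S_i = E(K, S_{i−1}) with S_{0} = IV; C_i = P_i ⊕ S_i.
C1: S = E(K, 6) = 5; 5 ⊕ 5 = 0.
C2: S = E(K, 5) = 4; 2 ⊕ 4 = 6.
C3: S = E(K, 4) = 3; 8 ⊕ 3 = 11.

C1 = 0, C2 = 6, C3 = 11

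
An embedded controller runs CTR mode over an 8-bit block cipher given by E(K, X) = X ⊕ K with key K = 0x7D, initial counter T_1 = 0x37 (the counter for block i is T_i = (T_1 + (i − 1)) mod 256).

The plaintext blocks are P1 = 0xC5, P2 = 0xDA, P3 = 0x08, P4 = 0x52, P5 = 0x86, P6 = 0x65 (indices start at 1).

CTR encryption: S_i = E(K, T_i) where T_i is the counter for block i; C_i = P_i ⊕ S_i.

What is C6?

C6 = 0x24

C1: T = 0x37, S = E(K, T) = 0x4A; 0xC5 ⊕ 0x4A = 0x8F.
C2: T = 0x38, S = E(K, T) = 0x45; 0xDA ⊕ 0x45 = 0x9F.
C3: T = 0x39, S = E(K, T) = 0x44; 0x08 ⊕ 0x44 = 0x4C.
C4: T = 0x3A, S = E(K, T) = 0x47; 0x52 ⊕ 0x47 = 0x15.
C5: T = 0x3B, S = E(K, T) = 0x46; 0x86 ⊕ 0x46 = 0xC0.
C6: T = 0x3C, S = E(K, T) = 0x41; 0x65 ⊕ 0x41 = 0x24.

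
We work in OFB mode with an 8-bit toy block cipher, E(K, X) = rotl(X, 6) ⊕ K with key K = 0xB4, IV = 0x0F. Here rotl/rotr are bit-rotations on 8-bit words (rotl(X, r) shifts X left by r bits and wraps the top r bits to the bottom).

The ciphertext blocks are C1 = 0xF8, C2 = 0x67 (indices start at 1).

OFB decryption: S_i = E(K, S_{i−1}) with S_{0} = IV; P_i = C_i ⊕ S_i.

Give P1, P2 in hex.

P1: S = E(K, 0x0F) = 0x77; 0xF8 ⊕ 0x77 = 0x8F.
P2: S = E(K, 0x77) = 0x69; 0x67 ⊕ 0x69 = 0x0E.

P1 = 0x8F, P2 = 0x0E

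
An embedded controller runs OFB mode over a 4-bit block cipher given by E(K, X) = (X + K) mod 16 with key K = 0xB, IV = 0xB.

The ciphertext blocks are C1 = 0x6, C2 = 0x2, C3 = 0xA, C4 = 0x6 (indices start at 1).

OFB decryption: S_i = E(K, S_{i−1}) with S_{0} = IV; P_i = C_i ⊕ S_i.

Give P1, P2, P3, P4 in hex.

P1: S = E(K, 0xB) = 0x6; 0x6 ⊕ 0x6 = 0x0.
P2: S = E(K, 0x6) = 0x1; 0x2 ⊕ 0x1 = 0x3.
P3: S = E(K, 0x1) = 0xC; 0xA ⊕ 0xC = 0x6.
P4: S = E(K, 0xC) = 0x7; 0x6 ⊕ 0x7 = 0x1.

P1 = 0x0, P2 = 0x3, P3 = 0x6, P4 = 0x1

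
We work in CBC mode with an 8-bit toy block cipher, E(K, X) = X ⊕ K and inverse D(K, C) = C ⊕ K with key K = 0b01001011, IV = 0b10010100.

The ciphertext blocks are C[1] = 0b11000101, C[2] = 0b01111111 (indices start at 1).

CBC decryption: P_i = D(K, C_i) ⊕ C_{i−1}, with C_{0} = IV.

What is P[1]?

P[1] = 0b00011010

P[1]: D(K, 0b11000101) = 0b10001110; 0b10001110 ⊕ 0b10010100 = 0b00011010.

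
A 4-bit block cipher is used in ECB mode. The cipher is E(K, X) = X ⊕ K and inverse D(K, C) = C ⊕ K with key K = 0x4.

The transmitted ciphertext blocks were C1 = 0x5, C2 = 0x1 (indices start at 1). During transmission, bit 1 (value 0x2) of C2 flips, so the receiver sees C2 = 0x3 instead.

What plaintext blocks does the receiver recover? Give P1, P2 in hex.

P1 = 0x1, P2 = 0x7

ECB decryption: P_i = D(K, C_i).
Only C2 changed, to 0x3. In ECB, a change in C_i affects only P_i. Decrypting the received ciphertext:
P1: D(K, 0x5) = 0x1.
P2: D(K, 0x3) = 0x7.
Blocks that differ from the original plaintext: P2.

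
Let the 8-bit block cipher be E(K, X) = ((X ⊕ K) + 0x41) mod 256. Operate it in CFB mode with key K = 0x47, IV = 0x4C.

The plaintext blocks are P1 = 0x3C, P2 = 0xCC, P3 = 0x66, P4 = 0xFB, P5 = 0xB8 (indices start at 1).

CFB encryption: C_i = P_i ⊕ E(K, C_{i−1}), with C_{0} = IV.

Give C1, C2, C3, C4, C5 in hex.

C1: E(K, 0x4C) = 0x4C; 0x3C ⊕ 0x4C = 0x70.
C2: E(K, 0x70) = 0x78; 0xCC ⊕ 0x78 = 0xB4.
C3: E(K, 0xB4) = 0x34; 0x66 ⊕ 0x34 = 0x52.
C4: E(K, 0x52) = 0x56; 0xFB ⊕ 0x56 = 0xAD.
C5: E(K, 0xAD) = 0x2B; 0xB8 ⊕ 0x2B = 0x93.

C1 = 0x70, C2 = 0xB4, C3 = 0x52, C4 = 0xAD, C5 = 0x93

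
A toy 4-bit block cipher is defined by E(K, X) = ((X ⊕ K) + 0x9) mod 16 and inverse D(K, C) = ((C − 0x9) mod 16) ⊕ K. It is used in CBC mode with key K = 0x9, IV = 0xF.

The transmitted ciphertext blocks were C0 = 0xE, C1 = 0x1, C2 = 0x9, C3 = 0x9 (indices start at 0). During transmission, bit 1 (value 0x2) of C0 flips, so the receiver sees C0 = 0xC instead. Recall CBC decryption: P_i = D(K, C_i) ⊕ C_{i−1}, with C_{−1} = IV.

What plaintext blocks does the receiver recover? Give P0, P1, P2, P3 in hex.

P0 = 0x5, P1 = 0xD, P2 = 0x8, P3 = 0x0

Only C0 changed, to 0xC. In CBC, a change in C_i garbles P_i and flips the same bit in P_{i+1}. Decrypting the received ciphertext:
P0: D(K, 0xC) = 0xA; 0xA ⊕ 0xF = 0x5.
P1: D(K, 0x1) = 0x1; 0x1 ⊕ 0xC = 0xD.
P2: D(K, 0x9) = 0x9; 0x9 ⊕ 0x1 = 0x8.
P3: D(K, 0x9) = 0x9; 0x9 ⊕ 0x9 = 0x0.
Blocks that differ from the original plaintext: P0, P1.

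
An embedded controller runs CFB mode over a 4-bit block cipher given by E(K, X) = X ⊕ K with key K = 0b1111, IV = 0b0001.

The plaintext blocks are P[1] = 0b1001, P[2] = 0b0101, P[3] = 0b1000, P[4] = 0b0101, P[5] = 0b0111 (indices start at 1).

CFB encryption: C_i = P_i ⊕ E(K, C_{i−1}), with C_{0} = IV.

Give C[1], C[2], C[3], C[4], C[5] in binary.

C[1]: E(K, 0b0001) = 0b1110; 0b1001 ⊕ 0b1110 = 0b0111.
C[2]: E(K, 0b0111) = 0b1000; 0b0101 ⊕ 0b1000 = 0b1101.
C[3]: E(K, 0b1101) = 0b0010; 0b1000 ⊕ 0b0010 = 0b1010.
C[4]: E(K, 0b1010) = 0b0101; 0b0101 ⊕ 0b0101 = 0b0000.
C[5]: E(K, 0b0000) = 0b1111; 0b0111 ⊕ 0b1111 = 0b1000.

C[1] = 0b0111, C[2] = 0b1101, C[3] = 0b1010, C[4] = 0b0000, C[5] = 0b1000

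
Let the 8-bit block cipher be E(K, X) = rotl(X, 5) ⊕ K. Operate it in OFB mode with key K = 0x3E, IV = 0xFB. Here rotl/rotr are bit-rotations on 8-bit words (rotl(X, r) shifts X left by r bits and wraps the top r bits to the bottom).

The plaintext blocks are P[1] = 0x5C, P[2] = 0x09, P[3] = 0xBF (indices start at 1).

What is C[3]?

OFB encryption: S_i = E(K, S_{i−1}) with S_{0} = IV; C_i = P_i ⊕ S_i.
C[1]: S = E(K, 0xFB) = 0x41; 0x5C ⊕ 0x41 = 0x1D.
C[2]: S = E(K, 0x41) = 0x16; 0x09 ⊕ 0x16 = 0x1F.
C[3]: S = E(K, 0x16) = 0xFC; 0xBF ⊕ 0xFC = 0x43.

C[3] = 0x43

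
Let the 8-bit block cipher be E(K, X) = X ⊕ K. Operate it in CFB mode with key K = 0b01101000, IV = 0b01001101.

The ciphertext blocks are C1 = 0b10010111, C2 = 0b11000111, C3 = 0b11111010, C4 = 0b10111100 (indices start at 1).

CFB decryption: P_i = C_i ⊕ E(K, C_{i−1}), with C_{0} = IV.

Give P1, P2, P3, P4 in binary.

P1: E(K, 0b01001101) = 0b00100101; 0b10010111 ⊕ 0b00100101 = 0b10110010.
P2: E(K, 0b10010111) = 0b11111111; 0b11000111 ⊕ 0b11111111 = 0b00111000.
P3: E(K, 0b11000111) = 0b10101111; 0b11111010 ⊕ 0b10101111 = 0b01010101.
P4: E(K, 0b11111010) = 0b10010010; 0b10111100 ⊕ 0b10010010 = 0b00101110.

P1 = 0b10110010, P2 = 0b00111000, P3 = 0b01010101, P4 = 0b00101110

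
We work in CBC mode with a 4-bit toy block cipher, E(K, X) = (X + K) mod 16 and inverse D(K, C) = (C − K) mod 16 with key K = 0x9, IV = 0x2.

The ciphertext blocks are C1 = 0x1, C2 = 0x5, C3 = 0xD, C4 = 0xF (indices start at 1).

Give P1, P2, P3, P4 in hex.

P1 = 0xA, P2 = 0xD, P3 = 0x1, P4 = 0xB

CBC decryption: P_i = D(K, C_i) ⊕ C_{i−1}, with C_{0} = IV.
P1: D(K, 0x1) = 0x8; 0x8 ⊕ 0x2 = 0xA.
P2: D(K, 0x5) = 0xC; 0xC ⊕ 0x1 = 0xD.
P3: D(K, 0xD) = 0x4; 0x4 ⊕ 0x5 = 0x1.
P4: D(K, 0xF) = 0x6; 0x6 ⊕ 0xD = 0xB.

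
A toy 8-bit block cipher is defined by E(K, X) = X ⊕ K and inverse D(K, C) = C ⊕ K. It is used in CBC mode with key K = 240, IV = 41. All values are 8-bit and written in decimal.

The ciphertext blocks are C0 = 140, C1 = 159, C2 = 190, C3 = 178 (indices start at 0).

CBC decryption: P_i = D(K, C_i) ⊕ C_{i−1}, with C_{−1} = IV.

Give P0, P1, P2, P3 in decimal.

P0: D(K, 140) = 124; 124 ⊕ 41 = 85.
P1: D(K, 159) = 111; 111 ⊕ 140 = 227.
P2: D(K, 190) = 78; 78 ⊕ 159 = 209.
P3: D(K, 178) = 66; 66 ⊕ 190 = 252.

P0 = 85, P1 = 227, P2 = 209, P3 = 252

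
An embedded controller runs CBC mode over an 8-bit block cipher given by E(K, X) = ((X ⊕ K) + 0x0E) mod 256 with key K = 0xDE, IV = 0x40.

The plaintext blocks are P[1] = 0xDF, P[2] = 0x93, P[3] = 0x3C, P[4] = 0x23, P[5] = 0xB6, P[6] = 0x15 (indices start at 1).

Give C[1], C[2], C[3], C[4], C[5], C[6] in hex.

CBC encryption: C_i = E(K, P_i ⊕ C_{i−1}), with C_{0} = IV.
C[1]: P[1] ⊕ 0x40 = 0x9F; E(K, 0x9F) = 0x4F.
C[2]: P[2] ⊕ 0x4F = 0xDC; E(K, 0xDC) = 0x10.
C[3]: P[3] ⊕ 0x10 = 0x2C; E(K, 0x2C) = 0x00.
C[4]: P[4] ⊕ 0x00 = 0x23; E(K, 0x23) = 0x0B.
C[5]: P[5] ⊕ 0x0B = 0xBD; E(K, 0xBD) = 0x71.
C[6]: P[6] ⊕ 0x71 = 0x64; E(K, 0x64) = 0xC8.

C[1] = 0x4F, C[2] = 0x10, C[3] = 0x00, C[4] = 0x0B, C[5] = 0x71, C[6] = 0xC8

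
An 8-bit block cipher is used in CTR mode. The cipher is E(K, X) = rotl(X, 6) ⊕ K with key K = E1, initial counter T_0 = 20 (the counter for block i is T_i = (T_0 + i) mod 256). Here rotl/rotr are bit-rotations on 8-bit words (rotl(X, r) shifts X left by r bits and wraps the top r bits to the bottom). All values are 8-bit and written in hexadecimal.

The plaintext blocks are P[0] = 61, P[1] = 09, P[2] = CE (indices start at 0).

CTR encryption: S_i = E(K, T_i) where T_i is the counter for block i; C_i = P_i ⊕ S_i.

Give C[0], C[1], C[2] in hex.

C[0] = 88, C[1] = A0, C[2] = A7

C[0]: T = 20, S = E(K, T) = E9; 61 ⊕ E9 = 88.
C[1]: T = 21, S = E(K, T) = A9; 09 ⊕ A9 = A0.
C[2]: T = 22, S = E(K, T) = 69; CE ⊕ 69 = A7.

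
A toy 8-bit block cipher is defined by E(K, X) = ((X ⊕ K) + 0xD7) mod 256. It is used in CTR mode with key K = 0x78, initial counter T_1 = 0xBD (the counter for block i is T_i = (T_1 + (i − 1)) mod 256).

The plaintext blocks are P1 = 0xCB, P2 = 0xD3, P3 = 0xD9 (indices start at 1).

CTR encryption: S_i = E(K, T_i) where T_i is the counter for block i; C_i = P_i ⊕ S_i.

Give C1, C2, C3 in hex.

C1: T = 0xBD, S = E(K, T) = 0x9C; 0xCB ⊕ 0x9C = 0x57.
C2: T = 0xBE, S = E(K, T) = 0x9D; 0xD3 ⊕ 0x9D = 0x4E.
C3: T = 0xBF, S = E(K, T) = 0x9E; 0xD9 ⊕ 0x9E = 0x47.

C1 = 0x57, C2 = 0x4E, C3 = 0x47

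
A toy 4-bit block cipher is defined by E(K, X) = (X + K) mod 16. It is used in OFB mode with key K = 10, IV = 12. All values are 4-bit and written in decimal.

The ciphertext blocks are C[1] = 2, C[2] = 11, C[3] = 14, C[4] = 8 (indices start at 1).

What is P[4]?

OFB decryption: S_i = E(K, S_{i−1}) with S_{0} = IV; P_i = C_i ⊕ S_i.
P[1]: S = E(K, 12) = 6; 2 ⊕ 6 = 4.
P[2]: S = E(K, 6) = 0; 11 ⊕ 0 = 11.
P[3]: S = E(K, 0) = 10; 14 ⊕ 10 = 4.
P[4]: S = E(K, 10) = 4; 8 ⊕ 4 = 12.

P[4] = 12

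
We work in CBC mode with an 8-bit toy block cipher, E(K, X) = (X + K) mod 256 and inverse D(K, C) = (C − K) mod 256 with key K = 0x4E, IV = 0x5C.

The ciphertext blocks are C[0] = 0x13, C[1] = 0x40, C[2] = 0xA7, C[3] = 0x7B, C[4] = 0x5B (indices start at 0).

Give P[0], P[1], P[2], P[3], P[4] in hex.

CBC decryption: P_i = D(K, C_i) ⊕ C_{i−1}, with C_{−1} = IV.
P[0]: D(K, 0x13) = 0xC5; 0xC5 ⊕ 0x5C = 0x99.
P[1]: D(K, 0x40) = 0xF2; 0xF2 ⊕ 0x13 = 0xE1.
P[2]: D(K, 0xA7) = 0x59; 0x59 ⊕ 0x40 = 0x19.
P[3]: D(K, 0x7B) = 0x2D; 0x2D ⊕ 0xA7 = 0x8A.
P[4]: D(K, 0x5B) = 0x0D; 0x0D ⊕ 0x7B = 0x76.

P[0] = 0x99, P[1] = 0xE1, P[2] = 0x19, P[3] = 0x8A, P[4] = 0x76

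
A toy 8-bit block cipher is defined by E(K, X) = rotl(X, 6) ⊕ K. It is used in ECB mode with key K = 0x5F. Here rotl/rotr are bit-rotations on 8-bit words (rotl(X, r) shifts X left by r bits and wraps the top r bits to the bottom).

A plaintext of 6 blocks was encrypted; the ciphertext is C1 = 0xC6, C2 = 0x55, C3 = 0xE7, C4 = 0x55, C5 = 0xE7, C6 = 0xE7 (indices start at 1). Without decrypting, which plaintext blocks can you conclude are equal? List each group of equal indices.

ECB encrypts each block independently with the same key, so equal ciphertext blocks imply equal plaintext blocks.
C2 = C4 = 0x55, so P2 = P4.
C3 = C5 = C6 = 0xE7, so P3 = P5 = P6.

P2 = P4; P3 = P5 = P6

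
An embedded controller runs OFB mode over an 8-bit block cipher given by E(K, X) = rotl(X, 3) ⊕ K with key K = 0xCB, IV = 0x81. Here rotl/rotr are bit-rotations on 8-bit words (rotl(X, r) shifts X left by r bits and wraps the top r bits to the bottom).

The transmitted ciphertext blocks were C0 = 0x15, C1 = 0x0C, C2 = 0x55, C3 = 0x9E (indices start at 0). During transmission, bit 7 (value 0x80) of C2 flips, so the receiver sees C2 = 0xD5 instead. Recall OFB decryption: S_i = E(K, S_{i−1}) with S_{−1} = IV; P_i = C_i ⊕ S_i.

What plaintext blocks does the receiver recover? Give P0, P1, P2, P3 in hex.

Only C2 changed, to 0xD5. In OFB, a change in C_i flips the same bit in P_i only; the keystream is unaffected. Decrypting the received ciphertext:
P0: S = E(K, 0x81) = 0xC7; 0x15 ⊕ 0xC7 = 0xD2.
P1: S = E(K, 0xC7) = 0xF5; 0x0C ⊕ 0xF5 = 0xF9.
P2: S = E(K, 0xF5) = 0x64; 0xD5 ⊕ 0x64 = 0xB1.
P3: S = E(K, 0x64) = 0xE8; 0x9E ⊕ 0xE8 = 0x76.
Blocks that differ from the original plaintext: P2.

P0 = 0xD2, P1 = 0xF9, P2 = 0xB1, P3 = 0x76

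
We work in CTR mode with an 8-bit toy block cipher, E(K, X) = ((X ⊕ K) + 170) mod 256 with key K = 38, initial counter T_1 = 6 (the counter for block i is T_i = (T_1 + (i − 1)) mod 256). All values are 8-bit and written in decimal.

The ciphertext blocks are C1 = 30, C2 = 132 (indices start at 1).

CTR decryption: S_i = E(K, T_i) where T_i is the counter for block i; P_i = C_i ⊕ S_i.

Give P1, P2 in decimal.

P1 = 212, P2 = 79

P1: T = 6, S = E(K, T) = 202; 30 ⊕ 202 = 212.
P2: T = 7, S = E(K, T) = 203; 132 ⊕ 203 = 79.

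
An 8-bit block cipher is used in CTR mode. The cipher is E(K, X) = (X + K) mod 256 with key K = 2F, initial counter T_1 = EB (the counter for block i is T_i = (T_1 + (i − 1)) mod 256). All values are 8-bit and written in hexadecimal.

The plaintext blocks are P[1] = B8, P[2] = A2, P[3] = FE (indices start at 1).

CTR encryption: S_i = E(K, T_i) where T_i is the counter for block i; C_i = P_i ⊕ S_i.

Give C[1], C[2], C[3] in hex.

C[1] = A2, C[2] = B9, C[3] = E2

C[1]: T = EB, S = E(K, T) = 1A; B8 ⊕ 1A = A2.
C[2]: T = EC, S = E(K, T) = 1B; A2 ⊕ 1B = B9.
C[3]: T = ED, S = E(K, T) = 1C; FE ⊕ 1C = E2.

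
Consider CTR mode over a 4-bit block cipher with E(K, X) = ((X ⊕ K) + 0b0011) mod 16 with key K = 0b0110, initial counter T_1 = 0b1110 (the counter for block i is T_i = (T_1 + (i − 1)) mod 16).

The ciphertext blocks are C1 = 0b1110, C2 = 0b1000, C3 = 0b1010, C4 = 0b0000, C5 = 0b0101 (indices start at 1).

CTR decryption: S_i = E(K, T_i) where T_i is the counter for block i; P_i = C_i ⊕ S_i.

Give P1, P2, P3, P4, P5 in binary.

P1: T = 0b1110, S = E(K, T) = 0b1011; 0b1110 ⊕ 0b1011 = 0b0101.
P2: T = 0b1111, S = E(K, T) = 0b1100; 0b1000 ⊕ 0b1100 = 0b0100.
P3: T = 0b0000, S = E(K, T) = 0b1001; 0b1010 ⊕ 0b1001 = 0b0011.
P4: T = 0b0001, S = E(K, T) = 0b1010; 0b0000 ⊕ 0b1010 = 0b1010.
P5: T = 0b0010, S = E(K, T) = 0b0111; 0b0101 ⊕ 0b0111 = 0b0010.

P1 = 0b0101, P2 = 0b0100, P3 = 0b0011, P4 = 0b1010, P5 = 0b0010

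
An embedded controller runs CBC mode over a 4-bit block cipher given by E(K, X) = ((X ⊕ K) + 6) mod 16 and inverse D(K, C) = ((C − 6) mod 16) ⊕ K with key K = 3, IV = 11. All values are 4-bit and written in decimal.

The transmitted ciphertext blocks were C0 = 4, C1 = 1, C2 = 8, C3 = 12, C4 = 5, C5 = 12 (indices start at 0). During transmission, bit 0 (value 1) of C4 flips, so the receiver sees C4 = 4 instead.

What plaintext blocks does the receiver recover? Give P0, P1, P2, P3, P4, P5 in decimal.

CBC decryption: P_i = D(K, C_i) ⊕ C_{i−1}, with C_{−1} = IV.
Only C4 changed, to 4. In CBC, a change in C_i garbles P_i and flips the same bit in P_{i+1}. Decrypting the received ciphertext:
P0: D(K, 4) = 13; 13 ⊕ 11 = 6.
P1: D(K, 1) = 8; 8 ⊕ 4 = 12.
P2: D(K, 8) = 1; 1 ⊕ 1 = 0.
P3: D(K, 12) = 5; 5 ⊕ 8 = 13.
P4: D(K, 4) = 13; 13 ⊕ 12 = 1.
P5: D(K, 12) = 5; 5 ⊕ 4 = 1.
Blocks that differ from the original plaintext: P4, P5.

P0 = 6, P1 = 12, P2 = 0, P3 = 13, P4 = 1, P5 = 1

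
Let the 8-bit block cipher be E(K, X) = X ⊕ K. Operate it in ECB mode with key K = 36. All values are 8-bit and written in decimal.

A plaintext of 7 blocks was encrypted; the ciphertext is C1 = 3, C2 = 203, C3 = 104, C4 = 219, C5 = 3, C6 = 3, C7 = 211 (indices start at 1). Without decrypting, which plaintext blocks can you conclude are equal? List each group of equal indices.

P1 = P5 = P6

ECB encrypts each block independently with the same key, so equal ciphertext blocks imply equal plaintext blocks.
C1 = C5 = C6 = 3, so P1 = P5 = P6.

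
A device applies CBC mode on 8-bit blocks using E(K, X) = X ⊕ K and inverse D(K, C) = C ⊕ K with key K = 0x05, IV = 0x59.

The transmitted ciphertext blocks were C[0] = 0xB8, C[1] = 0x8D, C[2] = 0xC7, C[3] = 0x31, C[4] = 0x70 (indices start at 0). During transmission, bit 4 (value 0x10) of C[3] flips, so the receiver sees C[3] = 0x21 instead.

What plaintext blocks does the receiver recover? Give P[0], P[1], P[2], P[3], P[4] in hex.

P[0] = 0xE4, P[1] = 0x30, P[2] = 0x4F, P[3] = 0xE3, P[4] = 0x54

CBC decryption: P_i = D(K, C_i) ⊕ C_{i−1}, with C_{−1} = IV.
Only C[3] changed, to 0x21. In CBC, a change in C_i garbles P_i and flips the same bit in P_{i+1}. Decrypting the received ciphertext:
P[0]: D(K, 0xB8) = 0xBD; 0xBD ⊕ 0x59 = 0xE4.
P[1]: D(K, 0x8D) = 0x88; 0x88 ⊕ 0xB8 = 0x30.
P[2]: D(K, 0xC7) = 0xC2; 0xC2 ⊕ 0x8D = 0x4F.
P[3]: D(K, 0x21) = 0x24; 0x24 ⊕ 0xC7 = 0xE3.
P[4]: D(K, 0x70) = 0x75; 0x75 ⊕ 0x21 = 0x54.
Blocks that differ from the original plaintext: P[3], P[4].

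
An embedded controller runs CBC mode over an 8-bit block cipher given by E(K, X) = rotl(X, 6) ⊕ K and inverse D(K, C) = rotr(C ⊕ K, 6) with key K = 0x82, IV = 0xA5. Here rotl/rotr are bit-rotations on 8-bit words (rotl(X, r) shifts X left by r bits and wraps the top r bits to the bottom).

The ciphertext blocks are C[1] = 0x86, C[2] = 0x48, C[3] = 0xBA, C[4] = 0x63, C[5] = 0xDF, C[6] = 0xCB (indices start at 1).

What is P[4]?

CBC decryption: P_i = D(K, C_i) ⊕ C_{i−1}, with C_{0} = IV.
P[4]: D(K, 0x63) = 0x87; 0x87 ⊕ 0xBA = 0x3D.

P[4] = 0x3D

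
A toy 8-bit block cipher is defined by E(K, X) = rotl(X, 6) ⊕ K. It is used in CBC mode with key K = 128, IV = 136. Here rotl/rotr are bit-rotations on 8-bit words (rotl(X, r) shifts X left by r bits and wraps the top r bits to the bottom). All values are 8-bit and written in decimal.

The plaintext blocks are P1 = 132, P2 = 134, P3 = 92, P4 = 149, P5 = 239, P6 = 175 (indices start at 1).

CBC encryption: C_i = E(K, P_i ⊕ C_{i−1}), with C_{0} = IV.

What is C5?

C1: P1 ⊕ 136 = 12; E(K, 12) = 131.
C2: P2 ⊕ 131 = 5; E(K, 5) = 193.
C3: P3 ⊕ 193 = 157; E(K, 157) = 231.
C4: P4 ⊕ 231 = 114; E(K, 114) = 28.
C5: P5 ⊕ 28 = 243; E(K, 243) = 124.

C5 = 124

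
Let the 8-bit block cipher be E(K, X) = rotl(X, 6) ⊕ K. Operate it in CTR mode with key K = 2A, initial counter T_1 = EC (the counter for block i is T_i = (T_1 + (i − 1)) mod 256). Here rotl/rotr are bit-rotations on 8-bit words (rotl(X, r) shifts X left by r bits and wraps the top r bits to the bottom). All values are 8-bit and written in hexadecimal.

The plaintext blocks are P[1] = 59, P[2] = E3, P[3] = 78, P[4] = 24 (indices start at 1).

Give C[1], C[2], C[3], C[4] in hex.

CTR encryption: S_i = E(K, T_i) where T_i is the counter for block i; C_i = P_i ⊕ S_i.
C[1]: T = EC, S = E(K, T) = 11; 59 ⊕ 11 = 48.
C[2]: T = ED, S = E(K, T) = 51; E3 ⊕ 51 = B2.
C[3]: T = EE, S = E(K, T) = 91; 78 ⊕ 91 = E9.
C[4]: T = EF, S = E(K, T) = D1; 24 ⊕ D1 = F5.

C[1] = 48, C[2] = B2, C[3] = E9, C[4] = F5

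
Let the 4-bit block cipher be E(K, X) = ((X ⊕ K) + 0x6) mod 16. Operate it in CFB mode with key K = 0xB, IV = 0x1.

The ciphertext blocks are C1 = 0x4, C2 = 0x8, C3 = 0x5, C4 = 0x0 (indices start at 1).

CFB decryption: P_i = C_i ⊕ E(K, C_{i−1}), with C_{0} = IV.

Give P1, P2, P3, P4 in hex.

P1 = 0x4, P2 = 0xD, P3 = 0xC, P4 = 0x4

P1: E(K, 0x1) = 0x0; 0x4 ⊕ 0x0 = 0x4.
P2: E(K, 0x4) = 0x5; 0x8 ⊕ 0x5 = 0xD.
P3: E(K, 0x8) = 0x9; 0x5 ⊕ 0x9 = 0xC.
P4: E(K, 0x5) = 0x4; 0x0 ⊕ 0x4 = 0x4.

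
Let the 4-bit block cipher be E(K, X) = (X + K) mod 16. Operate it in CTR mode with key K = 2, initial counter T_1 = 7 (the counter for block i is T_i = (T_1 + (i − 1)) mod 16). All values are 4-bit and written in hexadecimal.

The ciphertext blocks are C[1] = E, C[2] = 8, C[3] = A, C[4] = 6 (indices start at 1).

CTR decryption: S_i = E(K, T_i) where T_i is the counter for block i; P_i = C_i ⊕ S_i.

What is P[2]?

P[2] = 2

P[2]: T = 8, S = E(K, T) = A; 8 ⊕ A = 2.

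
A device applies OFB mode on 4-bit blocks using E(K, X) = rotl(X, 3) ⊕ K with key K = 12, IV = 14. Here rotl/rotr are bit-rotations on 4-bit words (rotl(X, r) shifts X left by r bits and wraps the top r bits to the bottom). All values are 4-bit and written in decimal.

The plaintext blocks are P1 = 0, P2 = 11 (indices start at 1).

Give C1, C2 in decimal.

C1 = 11, C2 = 10

OFB encryption: S_i = E(K, S_{i−1}) with S_{0} = IV; C_i = P_i ⊕ S_i.
C1: S = E(K, 14) = 11; 0 ⊕ 11 = 11.
C2: S = E(K, 11) = 1; 11 ⊕ 1 = 10.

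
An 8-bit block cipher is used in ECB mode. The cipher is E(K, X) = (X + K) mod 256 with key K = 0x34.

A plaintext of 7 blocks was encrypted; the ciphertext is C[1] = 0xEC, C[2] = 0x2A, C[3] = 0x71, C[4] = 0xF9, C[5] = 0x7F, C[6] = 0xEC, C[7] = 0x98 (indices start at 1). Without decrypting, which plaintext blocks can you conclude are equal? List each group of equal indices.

P[1] = P[6]

ECB encrypts each block independently with the same key, so equal ciphertext blocks imply equal plaintext blocks.
C[1] = C[6] = 0xEC, so P[1] = P[6].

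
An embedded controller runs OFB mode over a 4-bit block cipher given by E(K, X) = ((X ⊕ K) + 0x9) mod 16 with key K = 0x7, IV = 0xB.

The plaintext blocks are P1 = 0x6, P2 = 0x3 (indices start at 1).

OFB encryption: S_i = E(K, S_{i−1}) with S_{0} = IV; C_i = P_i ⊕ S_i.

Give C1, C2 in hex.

C1: S = E(K, 0xB) = 0x5; 0x6 ⊕ 0x5 = 0x3.
C2: S = E(K, 0x5) = 0xB; 0x3 ⊕ 0xB = 0x8.

C1 = 0x3, C2 = 0x8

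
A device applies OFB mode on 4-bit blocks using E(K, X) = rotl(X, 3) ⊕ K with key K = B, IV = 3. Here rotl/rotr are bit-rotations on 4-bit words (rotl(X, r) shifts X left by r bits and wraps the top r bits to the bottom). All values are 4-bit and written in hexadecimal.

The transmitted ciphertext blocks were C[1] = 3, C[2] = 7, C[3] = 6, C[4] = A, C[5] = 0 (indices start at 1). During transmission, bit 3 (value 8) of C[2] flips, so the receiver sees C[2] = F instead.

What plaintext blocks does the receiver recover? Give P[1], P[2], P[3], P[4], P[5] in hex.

P[1] = 1, P[2] = 5, P[3] = 8, P[4] = 6, P[5] = D

OFB decryption: S_i = E(K, S_{i−1}) with S_{0} = IV; P_i = C_i ⊕ S_i.
Only C[2] changed, to F. In OFB, a change in C_i flips the same bit in P_i only; the keystream is unaffected. Decrypting the received ciphertext:
P[1]: S = E(K, 3) = 2; 3 ⊕ 2 = 1.
P[2]: S = E(K, 2) = A; F ⊕ A = 5.
P[3]: S = E(K, A) = E; 6 ⊕ E = 8.
P[4]: S = E(K, E) = C; A ⊕ C = 6.
P[5]: S = E(K, C) = D; 0 ⊕ D = D.
Blocks that differ from the original plaintext: P[2].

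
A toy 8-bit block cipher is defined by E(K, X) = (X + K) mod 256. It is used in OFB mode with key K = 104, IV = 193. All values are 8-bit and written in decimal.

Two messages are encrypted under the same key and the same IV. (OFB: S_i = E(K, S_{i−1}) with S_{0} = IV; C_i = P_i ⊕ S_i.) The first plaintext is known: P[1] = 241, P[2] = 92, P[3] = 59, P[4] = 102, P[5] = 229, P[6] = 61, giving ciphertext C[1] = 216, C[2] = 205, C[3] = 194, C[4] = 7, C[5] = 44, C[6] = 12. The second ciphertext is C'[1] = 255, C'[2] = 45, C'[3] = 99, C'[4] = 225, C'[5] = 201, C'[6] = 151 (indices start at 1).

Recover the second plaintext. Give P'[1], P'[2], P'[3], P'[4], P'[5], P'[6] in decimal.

In OFB with a reused IV, both messages share the same keystream S_i, so C_i ⊕ C'_i = P_i ⊕ P'_i and thus P'_i = P_i ⊕ C_i ⊕ C'_i.
P'[1]: 241 ⊕ 216 ⊕ 255 = 214.
P'[2]: 92 ⊕ 205 ⊕ 45 = 188.
P'[3]: 59 ⊕ 194 ⊕ 99 = 154.
P'[4]: 102 ⊕ 7 ⊕ 225 = 128.
P'[5]: 229 ⊕ 44 ⊕ 201 = 0.
P'[6]: 61 ⊕ 12 ⊕ 151 = 166.

P'[1] = 214, P'[2] = 188, P'[3] = 154, P'[4] = 128, P'[5] = 0, P'[6] = 166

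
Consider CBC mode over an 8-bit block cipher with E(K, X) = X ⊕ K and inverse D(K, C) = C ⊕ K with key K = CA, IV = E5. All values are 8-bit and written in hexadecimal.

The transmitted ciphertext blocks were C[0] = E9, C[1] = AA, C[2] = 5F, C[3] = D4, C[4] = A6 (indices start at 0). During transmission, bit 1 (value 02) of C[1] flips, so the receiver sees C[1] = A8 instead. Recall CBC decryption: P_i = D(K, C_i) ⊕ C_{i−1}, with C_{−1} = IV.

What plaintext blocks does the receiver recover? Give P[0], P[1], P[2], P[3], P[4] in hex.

P[0] = C6, P[1] = 8B, P[2] = 3D, P[3] = 41, P[4] = B8

Only C[1] changed, to A8. In CBC, a change in C_i garbles P_i and flips the same bit in P_{i+1}. Decrypting the received ciphertext:
P[0]: D(K, E9) = 23; 23 ⊕ E5 = C6.
P[1]: D(K, A8) = 62; 62 ⊕ E9 = 8B.
P[2]: D(K, 5F) = 95; 95 ⊕ A8 = 3D.
P[3]: D(K, D4) = 1E; 1E ⊕ 5F = 41.
P[4]: D(K, A6) = 6C; 6C ⊕ D4 = B8.
Blocks that differ from the original plaintext: P[1], P[2].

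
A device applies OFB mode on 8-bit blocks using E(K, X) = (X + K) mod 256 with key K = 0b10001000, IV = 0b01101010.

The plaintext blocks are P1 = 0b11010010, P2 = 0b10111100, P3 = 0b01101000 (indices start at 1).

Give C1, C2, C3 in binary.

OFB encryption: S_i = E(K, S_{i−1}) with S_{0} = IV; C_i = P_i ⊕ S_i.
C1: S = E(K, 0b01101010) = 0b11110010; 0b11010010 ⊕ 0b11110010 = 0b00100000.
C2: S = E(K, 0b11110010) = 0b01111010; 0b10111100 ⊕ 0b01111010 = 0b11000110.
C3: S = E(K, 0b01111010) = 0b00000010; 0b01101000 ⊕ 0b00000010 = 0b01101010.

C1 = 0b00100000, C2 = 0b11000110, C3 = 0b01101010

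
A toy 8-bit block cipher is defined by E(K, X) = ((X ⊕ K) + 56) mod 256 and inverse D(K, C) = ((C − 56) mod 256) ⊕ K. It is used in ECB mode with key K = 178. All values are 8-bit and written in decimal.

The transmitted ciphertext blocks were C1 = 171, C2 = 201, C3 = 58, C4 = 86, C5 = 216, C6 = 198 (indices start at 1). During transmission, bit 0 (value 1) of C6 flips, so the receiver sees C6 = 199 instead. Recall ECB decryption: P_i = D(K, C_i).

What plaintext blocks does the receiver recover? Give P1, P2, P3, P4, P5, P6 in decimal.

P1 = 193, P2 = 35, P3 = 176, P4 = 172, P5 = 18, P6 = 61

Only C6 changed, to 199. In ECB, a change in C_i affects only P_i. Decrypting the received ciphertext:
P1: D(K, 171) = 193.
P2: D(K, 201) = 35.
P3: D(K, 58) = 176.
P4: D(K, 86) = 172.
P5: D(K, 216) = 18.
P6: D(K, 199) = 61.
Blocks that differ from the original plaintext: P6.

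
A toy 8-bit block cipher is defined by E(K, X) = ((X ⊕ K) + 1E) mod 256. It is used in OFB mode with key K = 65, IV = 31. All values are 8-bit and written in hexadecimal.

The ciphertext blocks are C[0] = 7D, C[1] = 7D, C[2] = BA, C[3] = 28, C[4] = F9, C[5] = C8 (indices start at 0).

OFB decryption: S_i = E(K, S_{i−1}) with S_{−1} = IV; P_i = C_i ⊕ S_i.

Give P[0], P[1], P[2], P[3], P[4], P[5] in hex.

P[0] = 0F, P[1] = 48, P[2] = D4, P[3] = 01, P[4] = 93, P[5] = E5

P[0]: S = E(K, 31) = 72; 7D ⊕ 72 = 0F.
P[1]: S = E(K, 72) = 35; 7D ⊕ 35 = 48.
P[2]: S = E(K, 35) = 6E; BA ⊕ 6E = D4.
P[3]: S = E(K, 6E) = 29; 28 ⊕ 29 = 01.
P[4]: S = E(K, 29) = 6A; F9 ⊕ 6A = 93.
P[5]: S = E(K, 6A) = 2D; C8 ⊕ 2D = E5.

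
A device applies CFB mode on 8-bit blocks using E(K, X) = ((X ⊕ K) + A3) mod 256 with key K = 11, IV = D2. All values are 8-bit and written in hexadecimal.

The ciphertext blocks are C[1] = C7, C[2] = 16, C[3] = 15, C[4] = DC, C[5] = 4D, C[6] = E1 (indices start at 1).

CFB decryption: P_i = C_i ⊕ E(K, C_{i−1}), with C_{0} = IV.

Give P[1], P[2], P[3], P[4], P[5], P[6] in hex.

P[1] = A1, P[2] = 6F, P[3] = BF, P[4] = 7B, P[5] = 3D, P[6] = 1E

P[1]: E(K, D2) = 66; C7 ⊕ 66 = A1.
P[2]: E(K, C7) = 79; 16 ⊕ 79 = 6F.
P[3]: E(K, 16) = AA; 15 ⊕ AA = BF.
P[4]: E(K, 15) = A7; DC ⊕ A7 = 7B.
P[5]: E(K, DC) = 70; 4D ⊕ 70 = 3D.
P[6]: E(K, 4D) = FF; E1 ⊕ FF = 1E.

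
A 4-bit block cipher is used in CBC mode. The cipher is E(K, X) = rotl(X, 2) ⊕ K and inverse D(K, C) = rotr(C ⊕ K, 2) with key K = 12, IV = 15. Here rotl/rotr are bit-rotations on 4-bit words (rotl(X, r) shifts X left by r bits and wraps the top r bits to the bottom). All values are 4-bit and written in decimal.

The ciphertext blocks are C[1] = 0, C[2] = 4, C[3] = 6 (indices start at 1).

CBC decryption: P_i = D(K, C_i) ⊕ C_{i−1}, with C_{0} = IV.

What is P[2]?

P[2] = 2

P[2]: D(K, 4) = 2; 2 ⊕ 0 = 2.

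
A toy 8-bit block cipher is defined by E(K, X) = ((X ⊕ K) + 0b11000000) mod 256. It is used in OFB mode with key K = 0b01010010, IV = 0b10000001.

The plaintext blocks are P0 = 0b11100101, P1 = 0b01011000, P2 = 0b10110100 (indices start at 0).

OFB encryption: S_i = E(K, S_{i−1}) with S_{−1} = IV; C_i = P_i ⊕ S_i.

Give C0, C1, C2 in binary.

C0 = 0b01110110, C1 = 0b11011001, C2 = 0b00100111

C0: S = E(K, 0b10000001) = 0b10010011; 0b11100101 ⊕ 0b10010011 = 0b01110110.
C1: S = E(K, 0b10010011) = 0b10000001; 0b01011000 ⊕ 0b10000001 = 0b11011001.
C2: S = E(K, 0b10000001) = 0b10010011; 0b10110100 ⊕ 0b10010011 = 0b00100111.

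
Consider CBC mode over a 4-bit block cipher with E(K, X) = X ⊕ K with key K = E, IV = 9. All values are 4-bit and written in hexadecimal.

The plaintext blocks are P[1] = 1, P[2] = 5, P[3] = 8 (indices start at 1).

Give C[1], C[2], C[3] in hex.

CBC encryption: C_i = E(K, P_i ⊕ C_{i−1}), with C_{0} = IV.
C[1]: P[1] ⊕ 9 = 8; E(K, 8) = 6.
C[2]: P[2] ⊕ 6 = 3; E(K, 3) = D.
C[3]: P[3] ⊕ D = 5; E(K, 5) = B.

C[1] = 6, C[2] = D, C[3] = B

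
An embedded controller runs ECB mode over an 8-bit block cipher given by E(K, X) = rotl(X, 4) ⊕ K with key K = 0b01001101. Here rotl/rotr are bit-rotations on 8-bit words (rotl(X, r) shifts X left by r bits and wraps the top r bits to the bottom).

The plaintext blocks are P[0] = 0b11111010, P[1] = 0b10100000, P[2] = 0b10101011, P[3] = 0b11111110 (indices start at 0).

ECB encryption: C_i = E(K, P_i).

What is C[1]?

C[1]: E(K, 0b10100000) = 0b01000111.

C[1] = 0b01000111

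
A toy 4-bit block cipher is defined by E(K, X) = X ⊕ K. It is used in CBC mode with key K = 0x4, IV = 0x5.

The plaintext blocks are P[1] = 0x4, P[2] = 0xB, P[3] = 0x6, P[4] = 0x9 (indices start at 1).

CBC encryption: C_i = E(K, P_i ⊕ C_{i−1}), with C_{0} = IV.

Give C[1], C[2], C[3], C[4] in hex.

C[1] = 0x5, C[2] = 0xA, C[3] = 0x8, C[4] = 0x5

C[1]: P[1] ⊕ 0x5 = 0x1; E(K, 0x1) = 0x5.
C[2]: P[2] ⊕ 0x5 = 0xE; E(K, 0xE) = 0xA.
C[3]: P[3] ⊕ 0xA = 0xC; E(K, 0xC) = 0x8.
C[4]: P[4] ⊕ 0x8 = 0x1; E(K, 0x1) = 0x5.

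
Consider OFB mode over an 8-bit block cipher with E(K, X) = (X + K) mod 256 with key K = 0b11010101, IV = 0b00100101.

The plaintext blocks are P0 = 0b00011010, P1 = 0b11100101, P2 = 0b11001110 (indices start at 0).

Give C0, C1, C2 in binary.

OFB encryption: S_i = E(K, S_{i−1}) with S_{−1} = IV; C_i = P_i ⊕ S_i.
C0: S = E(K, 0b00100101) = 0b11111010; 0b00011010 ⊕ 0b11111010 = 0b11100000.
C1: S = E(K, 0b11111010) = 0b11001111; 0b11100101 ⊕ 0b11001111 = 0b00101010.
C2: S = E(K, 0b11001111) = 0b10100100; 0b11001110 ⊕ 0b10100100 = 0b01101010.

C0 = 0b11100000, C1 = 0b00101010, C2 = 0b01101010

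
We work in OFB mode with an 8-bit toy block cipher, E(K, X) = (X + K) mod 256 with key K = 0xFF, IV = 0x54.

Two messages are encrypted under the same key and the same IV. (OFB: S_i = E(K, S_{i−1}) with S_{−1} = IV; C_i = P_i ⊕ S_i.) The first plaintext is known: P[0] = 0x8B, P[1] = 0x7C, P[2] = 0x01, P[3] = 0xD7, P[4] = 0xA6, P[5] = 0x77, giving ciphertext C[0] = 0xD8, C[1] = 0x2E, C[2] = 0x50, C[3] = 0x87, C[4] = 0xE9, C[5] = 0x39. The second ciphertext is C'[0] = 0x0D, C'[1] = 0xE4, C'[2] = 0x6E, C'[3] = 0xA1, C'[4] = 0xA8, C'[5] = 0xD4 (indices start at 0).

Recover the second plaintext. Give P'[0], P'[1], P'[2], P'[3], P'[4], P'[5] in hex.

P'[0] = 0x5E, P'[1] = 0xB6, P'[2] = 0x3F, P'[3] = 0xF1, P'[4] = 0xE7, P'[5] = 0x9A

In OFB with a reused IV, both messages share the same keystream S_i, so C_i ⊕ C'_i = P_i ⊕ P'_i and thus P'_i = P_i ⊕ C_i ⊕ C'_i.
P'[0]: 0x8B ⊕ 0xD8 ⊕ 0x0D = 0x5E.
P'[1]: 0x7C ⊕ 0x2E ⊕ 0xE4 = 0xB6.
P'[2]: 0x01 ⊕ 0x50 ⊕ 0x6E = 0x3F.
P'[3]: 0xD7 ⊕ 0x87 ⊕ 0xA1 = 0xF1.
P'[4]: 0xA6 ⊕ 0xE9 ⊕ 0xA8 = 0xE7.
P'[5]: 0x77 ⊕ 0x39 ⊕ 0xD4 = 0x9A.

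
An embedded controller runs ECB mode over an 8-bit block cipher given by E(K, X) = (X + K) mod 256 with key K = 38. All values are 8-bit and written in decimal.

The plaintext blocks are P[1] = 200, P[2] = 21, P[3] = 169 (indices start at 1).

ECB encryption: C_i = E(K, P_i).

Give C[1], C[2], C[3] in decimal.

C[1]: E(K, 200) = 238.
C[2]: E(K, 21) = 59.
C[3]: E(K, 169) = 207.

C[1] = 238, C[2] = 59, C[3] = 207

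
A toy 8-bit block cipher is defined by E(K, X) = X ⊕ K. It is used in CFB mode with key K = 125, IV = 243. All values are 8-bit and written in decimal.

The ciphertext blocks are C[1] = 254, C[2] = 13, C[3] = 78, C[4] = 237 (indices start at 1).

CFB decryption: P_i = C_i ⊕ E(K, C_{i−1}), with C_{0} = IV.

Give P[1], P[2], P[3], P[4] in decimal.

P[1]: E(K, 243) = 142; 254 ⊕ 142 = 112.
P[2]: E(K, 254) = 131; 13 ⊕ 131 = 142.
P[3]: E(K, 13) = 112; 78 ⊕ 112 = 62.
P[4]: E(K, 78) = 51; 237 ⊕ 51 = 222.

P[1] = 112, P[2] = 142, P[3] = 62, P[4] = 222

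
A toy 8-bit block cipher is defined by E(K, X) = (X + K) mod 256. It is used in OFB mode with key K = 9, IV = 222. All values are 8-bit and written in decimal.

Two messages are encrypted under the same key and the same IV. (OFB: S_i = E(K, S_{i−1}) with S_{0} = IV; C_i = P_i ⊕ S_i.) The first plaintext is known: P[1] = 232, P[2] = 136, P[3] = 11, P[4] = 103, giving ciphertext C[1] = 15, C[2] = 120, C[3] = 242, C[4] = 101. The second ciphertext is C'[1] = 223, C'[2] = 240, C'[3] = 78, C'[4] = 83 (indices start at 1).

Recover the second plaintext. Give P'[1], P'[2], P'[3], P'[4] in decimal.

In OFB with a reused IV, both messages share the same keystream S_i, so C_i ⊕ C'_i = P_i ⊕ P'_i and thus P'_i = P_i ⊕ C_i ⊕ C'_i.
P'[1]: 232 ⊕ 15 ⊕ 223 = 56.
P'[2]: 136 ⊕ 120 ⊕ 240 = 0.
P'[3]: 11 ⊕ 242 ⊕ 78 = 183.
P'[4]: 103 ⊕ 101 ⊕ 83 = 81.

P'[1] = 56, P'[2] = 0, P'[3] = 183, P'[4] = 81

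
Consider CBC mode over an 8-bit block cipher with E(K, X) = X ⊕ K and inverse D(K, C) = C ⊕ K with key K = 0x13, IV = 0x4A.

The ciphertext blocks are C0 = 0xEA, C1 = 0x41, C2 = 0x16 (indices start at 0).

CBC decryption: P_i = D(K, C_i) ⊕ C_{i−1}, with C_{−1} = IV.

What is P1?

P1 = 0xB8

P1: D(K, 0x41) = 0x52; 0x52 ⊕ 0xEA = 0xB8.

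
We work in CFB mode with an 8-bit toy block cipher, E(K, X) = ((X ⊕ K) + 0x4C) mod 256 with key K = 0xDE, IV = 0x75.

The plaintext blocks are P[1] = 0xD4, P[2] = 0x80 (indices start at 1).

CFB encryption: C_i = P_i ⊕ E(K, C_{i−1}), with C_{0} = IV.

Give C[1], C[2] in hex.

C[1]: E(K, 0x75) = 0xF7; 0xD4 ⊕ 0xF7 = 0x23.
C[2]: E(K, 0x23) = 0x49; 0x80 ⊕ 0x49 = 0xC9.

C[1] = 0x23, C[2] = 0xC9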